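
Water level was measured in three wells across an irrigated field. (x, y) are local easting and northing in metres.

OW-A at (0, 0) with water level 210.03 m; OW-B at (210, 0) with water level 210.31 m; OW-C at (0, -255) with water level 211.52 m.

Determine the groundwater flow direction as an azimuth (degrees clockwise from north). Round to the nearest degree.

∂h/∂x = (210.31 − 210.03) / (210 − 0) = +0.001333
∂h/∂y = (211.52 − 210.03) / (-255 − 0) = -0.005843
Flow direction (−∇h) has components (-0.001333 E, +0.005843 N).
Azimuth = atan2(E, N) = atan2(-0.001333, +0.005843) = 347.1° ≈ 347°.

347°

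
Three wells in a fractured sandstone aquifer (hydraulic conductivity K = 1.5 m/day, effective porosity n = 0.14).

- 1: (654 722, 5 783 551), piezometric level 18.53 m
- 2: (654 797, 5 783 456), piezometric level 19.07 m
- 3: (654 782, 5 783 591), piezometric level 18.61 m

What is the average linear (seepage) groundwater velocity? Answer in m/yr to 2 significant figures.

With h = a·x + b·y + c and 1 as origin, the differences give:
  75·a + (-95)·b = +0.54
  60·a + 40·b = +0.08
Eliminate b (×40 and ×(-95), subtract): 8700·a = 29.200 → a = ∂h/∂x = +0.003356
Back-substitute: b = ∂h/∂y = -0.003034.
|∇h| = √(0.003356² + -0.003034²) = 0.004524
Seepage velocity v = K·i/n = 1.5 × 0.004524 / 0.14 = 0.04847 m/day = 17.7 m/yr.

18 m/yr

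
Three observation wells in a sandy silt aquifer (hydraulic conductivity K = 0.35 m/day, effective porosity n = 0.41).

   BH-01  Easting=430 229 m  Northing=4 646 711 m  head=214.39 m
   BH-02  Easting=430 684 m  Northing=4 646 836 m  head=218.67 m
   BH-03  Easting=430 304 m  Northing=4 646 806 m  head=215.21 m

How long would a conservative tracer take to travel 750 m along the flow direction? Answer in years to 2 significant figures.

260 years

Three-point gradient (reference BH-01): Δ to BH-02 = (455, 125, +4.28), Δ to BH-03 = (75, 95, +0.82).
∂h/∂x = +0.008984, ∂h/∂y = +0.001539 (det = 33850).
|∇h| = √(0.008984² + 0.001539²) = 0.009115
Seepage velocity v = K·i/n = 0.35 × 0.009115 / 0.41 = 0.007781 m/day.
t = 750 / 0.007781 = 9.639e+04 days = 264 years.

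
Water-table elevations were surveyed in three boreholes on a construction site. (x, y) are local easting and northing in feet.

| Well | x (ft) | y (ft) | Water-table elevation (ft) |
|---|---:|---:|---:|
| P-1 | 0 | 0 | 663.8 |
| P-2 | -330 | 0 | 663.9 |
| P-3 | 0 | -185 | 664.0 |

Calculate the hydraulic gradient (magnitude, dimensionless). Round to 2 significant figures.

∂h/∂x = (663.9 − 663.8) / (-330 − 0) = -0.0003030
∂h/∂y = (664.0 − 663.8) / (-185 − 0) = -0.001081
|∇h| = √(-0.0003030² + -0.001081²) = 0.001123

0.0011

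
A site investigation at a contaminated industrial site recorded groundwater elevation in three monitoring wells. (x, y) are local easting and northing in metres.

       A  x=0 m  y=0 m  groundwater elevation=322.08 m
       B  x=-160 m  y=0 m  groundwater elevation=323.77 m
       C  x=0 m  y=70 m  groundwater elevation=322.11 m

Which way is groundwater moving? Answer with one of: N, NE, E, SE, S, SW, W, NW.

∂h/∂x = (323.77 − 322.08) / (-160 − 0) = -0.01056
∂h/∂y = (322.11 − 322.08) / (70 − 0) = +0.0004286
Flow = −∇h = (+0.01056 east, -0.0004286 north), which points east.

E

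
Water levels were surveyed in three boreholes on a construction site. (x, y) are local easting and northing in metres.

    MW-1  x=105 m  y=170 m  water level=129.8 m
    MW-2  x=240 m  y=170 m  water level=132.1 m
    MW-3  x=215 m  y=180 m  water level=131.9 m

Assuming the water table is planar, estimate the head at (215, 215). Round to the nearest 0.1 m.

132.7 m

Taking MW-1 as reference: MW-2−MW-1 = (135, 0, +2.3); MW-3−MW-1 = (110, 10, +2.1).
Determinant of the coordinate differences = 135·10 − 110·0 = 1350.
∂h/∂x = [(+2.3)·10 − (+2.1)·0] / 1350 = +0.01704
∂h/∂y = [135·(+2.1) − 110·(+2.3)] / 1350 = +0.02259
h(215, 215) = 129.8 + (+0.01704)·(110) + (+0.02259)·(45) = 129.8 +1.874 +1.017 = 132.691 m.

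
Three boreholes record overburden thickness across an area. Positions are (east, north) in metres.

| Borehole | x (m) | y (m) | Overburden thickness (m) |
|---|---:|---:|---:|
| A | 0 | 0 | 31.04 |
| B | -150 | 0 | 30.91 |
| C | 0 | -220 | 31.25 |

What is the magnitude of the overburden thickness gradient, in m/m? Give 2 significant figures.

∂d/∂x = (30.91 − 31.04) / (-150 − 0) = +0.0008667
∂d/∂y = (31.25 − 31.04) / (-220 − 0) = -0.0009545
|∇f| = √(0.0008667² + -0.0009545²) = 0.001289 m/m

0.0013 m/m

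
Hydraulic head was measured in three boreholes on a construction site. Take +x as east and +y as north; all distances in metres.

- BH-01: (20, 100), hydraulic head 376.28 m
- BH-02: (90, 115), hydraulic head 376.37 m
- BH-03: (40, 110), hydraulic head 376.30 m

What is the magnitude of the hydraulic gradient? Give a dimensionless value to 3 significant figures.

0.00180

Differences from BH-01: to BH-02 (Δx, Δy, Δh) = (70, 15, +0.09); to BH-03 = (20, 10, +0.02).
Determinant of the coordinate differences = 70·10 − 20·15 = 400.
∂h/∂x = [(+0.09)·10 − (+0.02)·15] / 400 = +0.001500
∂h/∂y = [70·(+0.02) − 20·(+0.09)] / 400 = -0.0010000
|∇h| = √(0.001500² + -0.0010000²) = 0.001803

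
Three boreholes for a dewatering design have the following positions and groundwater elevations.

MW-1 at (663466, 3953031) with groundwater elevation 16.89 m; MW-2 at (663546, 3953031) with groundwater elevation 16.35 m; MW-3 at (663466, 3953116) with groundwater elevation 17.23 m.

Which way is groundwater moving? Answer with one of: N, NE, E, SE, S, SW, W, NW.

SE

∂h/∂x = (16.35 − 16.89) / (663546 − 663466) = -0.006750
∂h/∂y = (17.23 − 16.89) / (3953116 − 3953031) = +0.004000
Flow = −∇h = (+0.006750 east, -0.004000 north), which points southeast.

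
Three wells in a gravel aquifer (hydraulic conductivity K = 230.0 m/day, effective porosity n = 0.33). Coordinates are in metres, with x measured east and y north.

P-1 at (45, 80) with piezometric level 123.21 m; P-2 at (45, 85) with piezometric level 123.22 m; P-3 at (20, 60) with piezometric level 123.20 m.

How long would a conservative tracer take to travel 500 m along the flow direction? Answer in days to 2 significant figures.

310 days

Three-point gradient (reference P-1): Δ to P-2 = (0, 5, +0.01), Δ to P-3 = (-25, -20, -0.01).
∂h/∂x = -0.001200, ∂h/∂y = +0.002000 (det = 125).
|∇h| = √(-0.001200² + 0.002000²) = 0.002332
Seepage velocity v = K·i/n = 230.0 × 0.002332 / 0.33 = 1.625 m/day.
t = 500 / 1.625 = 307.7 days.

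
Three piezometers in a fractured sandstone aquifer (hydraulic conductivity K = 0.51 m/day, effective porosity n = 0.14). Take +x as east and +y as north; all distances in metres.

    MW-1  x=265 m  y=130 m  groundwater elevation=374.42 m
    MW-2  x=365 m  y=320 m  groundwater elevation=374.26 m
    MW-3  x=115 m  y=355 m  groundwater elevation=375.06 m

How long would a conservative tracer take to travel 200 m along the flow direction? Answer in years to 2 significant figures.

47 years

Differences from MW-1: to MW-2 (Δx, Δy, Δh) = (100, 190, -0.16); to MW-3 = (-150, 225, +0.64).
Determinant of the coordinate differences = 100·225 − (-150)·190 = 51000.
∂h/∂x = [(-0.16)·225 − (+0.64)·190] / 51000 = -0.003090
∂h/∂y = [100·(+0.64) − (-150)·(-0.16)] / 51000 = +0.0007843
|∇h| = √(-0.003090² + 0.0007843²) = 0.003188
Seepage velocity v = K·i/n = 0.51 × 0.003188 / 0.14 = 0.01161 m/day.
t = 200 / 0.01161 = 1.723e+04 days = 47.2 years.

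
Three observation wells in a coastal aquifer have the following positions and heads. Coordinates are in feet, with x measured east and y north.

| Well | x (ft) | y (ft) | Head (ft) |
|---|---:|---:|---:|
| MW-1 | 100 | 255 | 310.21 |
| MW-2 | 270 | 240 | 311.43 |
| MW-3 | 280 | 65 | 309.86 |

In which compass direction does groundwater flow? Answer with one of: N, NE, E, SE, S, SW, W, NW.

SW

Differences from MW-1: to MW-2 (Δx, Δy, Δh) = (170, -15, +1.22); to MW-3 = (180, -190, -0.35).
Solve a·Δx + b·Δy = Δh: det = 170·(-190) − 180·(-15) = -29600.
∂h/∂x = [(+1.22)·(-190) − (-0.35)·(-15)] / -29600 = +0.008008
∂h/∂y = [170·(-0.35) − 180·(+1.22)] / -29600 = +0.009429
Flow = −∇h = (-0.008008 east, -0.009429 north), which points southwest.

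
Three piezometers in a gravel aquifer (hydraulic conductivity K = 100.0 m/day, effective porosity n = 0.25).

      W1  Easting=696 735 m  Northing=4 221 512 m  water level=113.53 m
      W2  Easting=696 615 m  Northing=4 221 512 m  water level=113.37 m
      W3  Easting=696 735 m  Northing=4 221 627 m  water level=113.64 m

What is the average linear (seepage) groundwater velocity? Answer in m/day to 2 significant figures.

0.66 m/day

∂h/∂x = (113.37 − 113.53) / (696615 − 696735) = +0.001333
∂h/∂y = (113.64 − 113.53) / (4221627 − 4221512) = +0.0009565
|∇h| = √(0.001333² + 0.0009565²) = 0.001641
Seepage velocity v = K·i/n = 100.0 × 0.001641 / 0.25 = 0.6564 m/day.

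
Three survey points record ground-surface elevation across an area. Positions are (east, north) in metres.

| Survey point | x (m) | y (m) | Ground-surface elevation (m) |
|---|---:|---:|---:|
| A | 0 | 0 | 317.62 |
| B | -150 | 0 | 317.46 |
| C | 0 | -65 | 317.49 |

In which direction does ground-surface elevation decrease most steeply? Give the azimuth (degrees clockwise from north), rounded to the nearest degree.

∂z/∂x = (317.46 − 317.62) / (-150 − 0) = +0.001067
∂z/∂y = (317.49 − 317.62) / (-65 − 0) = +0.002000
Steepest decrease is along −∇f: components (-0.001067 E, -0.002000 N).
Azimuth = atan2(-0.001067, -0.002000) = 208.1° ≈ 208°.

208°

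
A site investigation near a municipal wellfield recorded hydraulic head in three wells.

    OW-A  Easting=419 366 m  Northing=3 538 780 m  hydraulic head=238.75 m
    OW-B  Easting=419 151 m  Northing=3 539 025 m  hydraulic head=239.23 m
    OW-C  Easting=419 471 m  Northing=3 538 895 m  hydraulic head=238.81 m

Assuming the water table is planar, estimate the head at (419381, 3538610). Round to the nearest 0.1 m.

Taking OW-A as reference: OW-B−OW-A = (-215, 245, +0.48); OW-C−OW-A = (105, 115, +0.06).
Solve a·Δx + b·Δy = Δh: det = (-215)·115 − 105·245 = -50450.
∂h/∂x = [(+0.48)·115 − (+0.06)·245] / -50450 = -0.0008028
∂h/∂y = [(-215)·(+0.06) − 105·(+0.48)] / -50450 = +0.001255
h(419381, 3538610) = 238.75 + (-0.0008028)·(15) + (+0.001255)·(-170) = 238.75 -0.012 -0.213 = 238.525 m.

238.5 m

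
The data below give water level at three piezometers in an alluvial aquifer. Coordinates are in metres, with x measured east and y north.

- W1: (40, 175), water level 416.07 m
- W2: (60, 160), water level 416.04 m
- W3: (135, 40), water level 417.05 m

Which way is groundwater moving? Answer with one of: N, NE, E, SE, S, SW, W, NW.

Taking W1 as reference: W2−W1 = (20, -15, -0.03); W3−W1 = (95, -135, +0.98).
Determinant of the coordinate differences = 20·(-135) − 95·(-15) = -1275.
∂h/∂x = [(-0.03)·(-135) − (+0.98)·(-15)] / -1275 = -0.01471
∂h/∂y = [20·(+0.98) − 95·(-0.03)] / -1275 = -0.01761
Flow = −∇h = (+0.01471 east, +0.01761 north), which points northeast.

NE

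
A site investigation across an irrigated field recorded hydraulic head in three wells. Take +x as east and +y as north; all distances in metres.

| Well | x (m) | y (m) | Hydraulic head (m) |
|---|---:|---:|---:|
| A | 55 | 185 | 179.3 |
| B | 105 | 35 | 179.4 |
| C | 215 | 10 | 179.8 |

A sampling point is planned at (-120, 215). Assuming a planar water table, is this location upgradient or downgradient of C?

With h = a·x + b·y + c and A as origin, the differences give:
  50·a + (-150)·b = +0.1
  160·a + (-175)·b = +0.5
Eliminate b (×(-175) and ×(-150), subtract): 15250·a = 57.50 → a = ∂h/∂x = +0.003770
Back-substitute: b = ∂h/∂y = +0.0005902.
Head at (-120, 215) = 179.3 + (+0.003770)·(-175) + (+0.0005902)·(30) = 178.66 m.
That is lower than the 179.8 m at C, so the point is downgradient.

downgradient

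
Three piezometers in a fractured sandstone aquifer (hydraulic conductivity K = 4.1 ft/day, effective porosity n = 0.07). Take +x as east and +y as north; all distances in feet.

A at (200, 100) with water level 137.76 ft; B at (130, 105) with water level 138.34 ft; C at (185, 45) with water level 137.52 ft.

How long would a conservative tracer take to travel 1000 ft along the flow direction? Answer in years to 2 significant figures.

Three-point gradient (reference A): Δ to B = (-70, 5, +0.58), Δ to C = (-15, -55, -0.24).
∂h/∂x = -0.007822, ∂h/∂y = +0.006497 (det = 3925).
|∇h| = √(-0.007822² + 0.006497²) = 0.01017
Seepage velocity v = K·i/n = 4.1 × 0.01017 / 0.07 = 0.5957 ft/day.
t = 1000 / 0.5957 = 1679 days = 4.6 years.

4.6 years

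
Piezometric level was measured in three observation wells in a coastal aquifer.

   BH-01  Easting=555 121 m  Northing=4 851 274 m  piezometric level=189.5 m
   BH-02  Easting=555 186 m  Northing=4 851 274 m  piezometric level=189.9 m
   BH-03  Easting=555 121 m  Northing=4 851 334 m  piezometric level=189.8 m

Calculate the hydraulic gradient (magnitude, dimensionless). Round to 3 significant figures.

0.00793

∂h/∂x = (189.9 − 189.5) / (555186 − 555121) = +0.006154
∂h/∂y = (189.8 − 189.5) / (4851334 − 4851274) = +0.005000
|∇h| = √(0.006154² + 0.005000²) = 0.007929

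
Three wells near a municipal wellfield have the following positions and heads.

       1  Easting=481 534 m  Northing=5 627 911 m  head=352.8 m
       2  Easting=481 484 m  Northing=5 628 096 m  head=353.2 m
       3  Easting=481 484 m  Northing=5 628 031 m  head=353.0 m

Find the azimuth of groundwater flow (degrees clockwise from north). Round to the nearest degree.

228°

With h = a·x + b·y + c and 1 as origin, the differences give:
  (-50)·a + 185·b = +0.4
  (-50)·a + 120·b = +0.2
Eliminate b (×120 and ×185, subtract): 3250·a = 11.00 → a = ∂h/∂x = +0.003385
Back-substitute: b = ∂h/∂y = +0.003077.
Flow direction (−∇h) has components (-0.003385 E, -0.003077 N).
Azimuth = atan2(E, N) = atan2(-0.003385, -0.003077) = 227.7° ≈ 228°.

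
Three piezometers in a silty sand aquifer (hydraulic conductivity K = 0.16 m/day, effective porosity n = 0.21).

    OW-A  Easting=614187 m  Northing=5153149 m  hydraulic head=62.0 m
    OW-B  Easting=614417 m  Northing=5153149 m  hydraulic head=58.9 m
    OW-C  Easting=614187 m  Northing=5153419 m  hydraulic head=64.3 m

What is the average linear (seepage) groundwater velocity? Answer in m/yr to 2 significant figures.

4.4 m/yr

∂h/∂x = (58.9 − 62.0) / (614417 − 614187) = -0.01348
∂h/∂y = (64.3 − 62.0) / (5153419 − 5153149) = +0.008519
|∇h| = √(-0.01348² + 0.008519²) = 0.01595
Seepage velocity v = K·i/n = 0.16 × 0.01595 / 0.21 = 0.01215 m/day = 4.438 m/yr.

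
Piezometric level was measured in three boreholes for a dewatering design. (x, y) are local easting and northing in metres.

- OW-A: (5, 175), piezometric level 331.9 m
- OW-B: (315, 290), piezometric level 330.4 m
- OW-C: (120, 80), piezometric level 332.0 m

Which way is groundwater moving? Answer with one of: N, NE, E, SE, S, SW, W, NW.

Differences from OW-A: to OW-B (Δx, Δy, Δh) = (310, 115, -1.5); to OW-C = (115, -95, +0.1).
Solve a·Δx + b·Δy = Δh: det = 310·(-95) − 115·115 = -42675.
∂h/∂x = [(-1.5)·(-95) − (+0.1)·115] / -42675 = -0.003070
∂h/∂y = [310·(+0.1) − 115·(-1.5)] / -42675 = -0.004769
Flow = −∇h = (+0.003070 east, +0.004769 north), which points northeast.

NE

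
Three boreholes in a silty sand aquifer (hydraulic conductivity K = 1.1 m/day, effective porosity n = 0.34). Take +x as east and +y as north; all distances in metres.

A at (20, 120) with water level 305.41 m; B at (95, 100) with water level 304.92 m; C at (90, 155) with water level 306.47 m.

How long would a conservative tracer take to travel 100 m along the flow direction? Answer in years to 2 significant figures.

Differences from A: to B (Δx, Δy, Δh) = (75, -20, -0.49); to C = (70, 35, +1.06).
Determinant of the coordinate differences = 75·35 − 70·(-20) = 4025.
∂h/∂x = [(-0.49)·35 − (+1.06)·(-20)] / 4025 = +0.001006
∂h/∂y = [75·(+1.06) − 70·(-0.49)] / 4025 = +0.02827
|∇h| = √(0.001006² + 0.02827²) = 0.02829
Seepage velocity v = K·i/n = 1.1 × 0.02829 / 0.34 = 0.09153 m/day.
t = 100 / 0.09153 = 1093 days = 2.99 years.

3.0 years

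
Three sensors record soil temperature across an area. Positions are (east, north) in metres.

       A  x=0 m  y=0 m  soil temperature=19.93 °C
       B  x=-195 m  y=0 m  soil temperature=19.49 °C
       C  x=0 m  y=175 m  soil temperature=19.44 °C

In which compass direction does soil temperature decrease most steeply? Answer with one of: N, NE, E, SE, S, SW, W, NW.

NW

∂T/∂x = (19.49 − 19.93) / (-195 − 0) = +0.002256
∂T/∂y = (19.44 − 19.93) / (175 − 0) = -0.002800
Steepest decrease is along −∇f = (-0.002256 E, +0.002800 N) → northwest.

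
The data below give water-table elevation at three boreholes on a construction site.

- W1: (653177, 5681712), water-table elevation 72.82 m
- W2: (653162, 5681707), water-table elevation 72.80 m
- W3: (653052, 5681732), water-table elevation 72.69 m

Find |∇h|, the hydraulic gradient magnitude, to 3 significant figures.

Taking W1 as reference: W2−W1 = (-15, -5, -0.02); W3−W1 = (-125, 20, -0.13).
Determinant of the coordinate differences = (-15)·20 − (-125)·(-5) = -925.
∂h/∂x = [(-0.02)·20 − (-0.13)·(-5)] / -925 = +0.001135
∂h/∂y = [(-15)·(-0.13) − (-125)·(-0.02)] / -925 = +0.0005946
|∇h| = √(0.001135² + 0.0005946²) = 0.001281

0.00128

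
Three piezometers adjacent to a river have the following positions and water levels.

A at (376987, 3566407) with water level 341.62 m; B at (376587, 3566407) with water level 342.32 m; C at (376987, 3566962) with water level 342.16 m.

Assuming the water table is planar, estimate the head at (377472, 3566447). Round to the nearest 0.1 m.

340.8 m

∂h/∂x = (342.32 − 341.62) / (376587 − 376987) = -0.001750
∂h/∂y = (342.16 − 341.62) / (3566962 − 3566407) = +0.0009730
h(377472, 3566447) = 341.62 + (-0.001750)·(485) + (+0.0009730)·(40) = 341.62 -0.849 +0.039 = 340.810 m.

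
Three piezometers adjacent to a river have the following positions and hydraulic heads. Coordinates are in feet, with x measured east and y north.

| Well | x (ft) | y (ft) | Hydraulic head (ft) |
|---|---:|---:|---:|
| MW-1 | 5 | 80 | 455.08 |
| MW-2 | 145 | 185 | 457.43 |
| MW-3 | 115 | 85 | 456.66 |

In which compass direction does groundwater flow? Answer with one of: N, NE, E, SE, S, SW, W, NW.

W

Three-point gradient (reference MW-1): Δ to MW-2 = (140, 105, +2.35), Δ to MW-3 = (110, 5, +1.58).
∂h/∂x = +0.01421, ∂h/∂y = +0.003438 (det = -10850).
Flow = −∇h = (-0.01421 east, -0.003438 north), which points west.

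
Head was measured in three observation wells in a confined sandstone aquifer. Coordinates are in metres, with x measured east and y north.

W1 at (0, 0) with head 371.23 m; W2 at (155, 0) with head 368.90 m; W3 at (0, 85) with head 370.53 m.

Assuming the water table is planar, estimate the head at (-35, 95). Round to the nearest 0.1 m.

371.0 m

∂h/∂x = (368.90 − 371.23) / (155 − 0) = -0.01503
∂h/∂y = (370.53 − 371.23) / (85 − 0) = -0.008235
h(-35, 95) = 371.23 + (-0.01503)·(-35) + (-0.008235)·(95) = 371.23 +0.526 -0.782 = 370.974 m.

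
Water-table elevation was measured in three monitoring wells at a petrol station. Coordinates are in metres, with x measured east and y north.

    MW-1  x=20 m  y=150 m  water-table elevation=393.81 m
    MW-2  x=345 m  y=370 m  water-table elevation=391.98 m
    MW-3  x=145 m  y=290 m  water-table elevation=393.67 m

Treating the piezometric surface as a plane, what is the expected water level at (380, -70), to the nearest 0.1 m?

387.1 m

Differences from MW-1: to MW-2 (Δx, Δy, Δh) = (325, 220, -1.83); to MW-3 = (125, 140, -0.14).
Determinant of the coordinate differences = 325·140 − 125·220 = 18000.
∂h/∂x = [(-1.83)·140 − (-0.14)·220] / 18000 = -0.01252
∂h/∂y = [325·(-0.14) − 125·(-1.83)] / 18000 = +0.01018
h(380, -70) = 393.81 + (-0.01252)·(360) + (+0.01018)·(-220) = 393.81 -4.508 -2.240 = 387.062 m.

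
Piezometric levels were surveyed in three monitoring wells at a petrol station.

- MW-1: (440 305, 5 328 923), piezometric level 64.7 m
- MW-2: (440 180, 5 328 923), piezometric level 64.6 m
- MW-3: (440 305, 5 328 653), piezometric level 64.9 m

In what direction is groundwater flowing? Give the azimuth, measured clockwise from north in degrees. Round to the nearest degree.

∂h/∂x = (64.6 − 64.7) / (440180 − 440305) = +0.0008000
∂h/∂y = (64.9 − 64.7) / (5328653 − 5328923) = -0.0007407
Flow direction (−∇h) has components (-0.0008000 E, +0.0007407 N).
Azimuth = atan2(E, N) = atan2(-0.0008000, +0.0007407) = 312.8° ≈ 313°.

313°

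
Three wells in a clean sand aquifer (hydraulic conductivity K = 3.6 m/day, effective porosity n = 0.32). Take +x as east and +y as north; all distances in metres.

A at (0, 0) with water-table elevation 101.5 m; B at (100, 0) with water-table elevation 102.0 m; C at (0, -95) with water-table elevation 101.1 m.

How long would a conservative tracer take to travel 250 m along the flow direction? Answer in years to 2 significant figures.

9.3 years

∂h/∂x = (102.0 − 101.5) / (100 − 0) = +0.005000
∂h/∂y = (101.1 − 101.5) / (-95 − 0) = +0.004211
|∇h| = √(0.005000² + 0.004211²) = 0.006537
Seepage velocity v = K·i/n = 3.6 × 0.006537 / 0.32 = 0.07354 m/day.
t = 250 / 0.07354 = 3400 days = 9.31 years.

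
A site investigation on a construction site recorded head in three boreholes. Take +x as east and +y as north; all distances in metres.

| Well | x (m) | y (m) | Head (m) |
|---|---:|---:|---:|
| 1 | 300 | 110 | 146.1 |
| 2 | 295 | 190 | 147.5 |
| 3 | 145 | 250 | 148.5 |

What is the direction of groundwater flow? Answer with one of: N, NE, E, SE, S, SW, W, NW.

Differences from 1: to 2 (Δx, Δy, Δh) = (-5, 80, +1.4); to 3 = (-155, 140, +2.4).
Determinant of the coordinate differences = (-5)·140 − (-155)·80 = 11700.
∂h/∂x = [(+1.4)·140 − (+2.4)·80] / 11700 = +0.0003419
∂h/∂y = [(-5)·(+2.4) − (-155)·(+1.4)] / 11700 = +0.01752
Flow = −∇h = (-0.0003419 east, -0.01752 north), which points south.

S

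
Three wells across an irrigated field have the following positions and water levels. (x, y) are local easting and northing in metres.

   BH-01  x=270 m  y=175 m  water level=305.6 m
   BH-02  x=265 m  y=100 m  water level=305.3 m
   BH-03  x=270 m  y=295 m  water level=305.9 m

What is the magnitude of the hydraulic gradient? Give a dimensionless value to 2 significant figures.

0.023

With h = a·x + b·y + c and BH-01 as origin, the differences give:
  (-5)·a + (-75)·b = -0.3
  0·a + 120·b = +0.3
Eliminate b (×120 and ×(-75), subtract): -600·a = -13.50 → a = ∂h/∂x = +0.02250
Back-substitute: b = ∂h/∂y = +0.002500.
|∇h| = √(0.02250² + 0.002500²) = 0.02264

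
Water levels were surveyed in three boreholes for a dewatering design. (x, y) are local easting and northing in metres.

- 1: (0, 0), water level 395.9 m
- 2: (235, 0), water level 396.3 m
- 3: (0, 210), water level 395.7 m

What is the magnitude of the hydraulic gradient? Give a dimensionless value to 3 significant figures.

0.00195

∂h/∂x = (396.3 − 395.9) / (235 − 0) = +0.001702
∂h/∂y = (395.7 − 395.9) / (210 − 0) = -0.0009524
|∇h| = √(0.001702² + -0.0009524²) = 0.00195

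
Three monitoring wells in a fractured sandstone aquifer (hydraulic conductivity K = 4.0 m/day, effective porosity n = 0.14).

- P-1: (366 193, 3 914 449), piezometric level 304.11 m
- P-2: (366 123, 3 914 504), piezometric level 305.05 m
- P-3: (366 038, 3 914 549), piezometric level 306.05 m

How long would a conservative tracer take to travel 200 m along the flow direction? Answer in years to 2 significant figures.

1.8 years

With h = a·x + b·y + c and P-1 as origin, the differences give:
  (-70)·a + 55·b = +0.94
  (-155)·a + 100·b = +1.94
Eliminate b (×100 and ×55, subtract): 1525·a = -12.700 → a = ∂h/∂x = -0.008328
Back-substitute: b = ∂h/∂y = +0.006492.
|∇h| = √(-0.008328² + 0.006492²) = 0.01056
Seepage velocity v = K·i/n = 4.0 × 0.01056 / 0.14 = 0.3017 m/day.
t = 200 / 0.3017 = 662.9 days = 1.81 years.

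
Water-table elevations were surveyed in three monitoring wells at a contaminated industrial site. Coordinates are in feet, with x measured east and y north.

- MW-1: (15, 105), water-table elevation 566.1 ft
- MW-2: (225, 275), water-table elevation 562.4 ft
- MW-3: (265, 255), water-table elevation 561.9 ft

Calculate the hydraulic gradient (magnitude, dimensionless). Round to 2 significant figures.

With h = a·x + b·y + c and MW-1 as origin, the differences give:
  210·a + 170·b = -3.7
  250·a + 150·b = -4.2
Eliminate b (×150 and ×170, subtract): -11000·a = 159.00 → a = ∂h/∂x = -0.01445
Back-substitute: b = ∂h/∂y = -0.003909.
|∇h| = √(-0.01445² + -0.003909²) = 0.01497

0.015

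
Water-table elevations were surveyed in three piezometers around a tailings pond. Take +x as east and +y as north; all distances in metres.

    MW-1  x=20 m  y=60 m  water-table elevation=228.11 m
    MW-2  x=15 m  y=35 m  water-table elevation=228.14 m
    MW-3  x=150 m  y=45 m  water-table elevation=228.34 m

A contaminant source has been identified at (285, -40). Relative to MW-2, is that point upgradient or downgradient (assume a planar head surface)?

upgradient

With h = a·x + b·y + c and MW-1 as origin, the differences give:
  (-5)·a + (-25)·b = +0.03
  130·a + (-15)·b = +0.23
Eliminate b (×(-15) and ×(-25), subtract): 3325·a = 5.300 → a = ∂h/∂x = +0.001594
Back-substitute: b = ∂h/∂y = -0.001519.
Head at (285, -40) = 228.11 + (+0.001594)·(265) + (-0.001519)·(-100) = 228.68 m.
That is higher than the 228.14 m at MW-2, so the point is upgradient.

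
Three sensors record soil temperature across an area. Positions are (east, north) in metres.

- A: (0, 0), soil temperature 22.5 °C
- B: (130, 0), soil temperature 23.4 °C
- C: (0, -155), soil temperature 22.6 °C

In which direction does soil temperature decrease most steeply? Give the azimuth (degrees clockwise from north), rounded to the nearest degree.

∂T/∂x = (23.4 − 22.5) / (130 − 0) = +0.006923
∂T/∂y = (22.6 − 22.5) / (-155 − 0) = -0.0006452
Steepest decrease is along −∇f: components (-0.006923 E, +0.0006452 N).
Azimuth = atan2(-0.006923, +0.0006452) = 275.3° ≈ 275°.

275°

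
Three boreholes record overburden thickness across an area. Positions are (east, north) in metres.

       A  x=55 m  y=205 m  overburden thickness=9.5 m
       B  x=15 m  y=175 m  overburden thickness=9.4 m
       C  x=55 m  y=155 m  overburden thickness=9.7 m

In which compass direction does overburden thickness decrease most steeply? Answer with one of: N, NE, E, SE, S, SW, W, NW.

Taking A as reference: B−A = (-40, -30, -0.1); C−A = (0, -50, +0.2).
Solve a·Δx + b·Δy = Δd: det = (-40)·(-50) − 0·(-30) = 2000.
∂d/∂x = [(-0.1)·(-50) − (+0.2)·(-30)] / 2000 = +0.005500
∂d/∂y = [(-40)·(+0.2) − 0·(-0.1)] / 2000 = -0.004000
Steepest decrease is along −∇f = (-0.005500 E, +0.004000 N) → northwest.

NW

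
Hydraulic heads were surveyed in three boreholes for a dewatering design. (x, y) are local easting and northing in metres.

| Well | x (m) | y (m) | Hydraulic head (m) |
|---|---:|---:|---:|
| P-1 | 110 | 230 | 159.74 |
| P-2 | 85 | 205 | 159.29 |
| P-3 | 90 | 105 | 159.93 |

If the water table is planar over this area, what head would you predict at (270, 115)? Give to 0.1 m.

With h = a·x + b·y + c and P-1 as origin, the differences give:
  (-25)·a + (-25)·b = -0.45
  (-20)·a + (-125)·b = +0.19
Eliminate b (×(-125) and ×(-25), subtract): 2625·a = 61.000 → a = ∂h/∂x = +0.02324
Back-substitute: b = ∂h/∂y = -0.005238.
h(270, 115) = 159.74 + (+0.02324)·(160) + (-0.005238)·(-115) = 159.74 +3.718 +0.602 = 164.060 m.

164.1 m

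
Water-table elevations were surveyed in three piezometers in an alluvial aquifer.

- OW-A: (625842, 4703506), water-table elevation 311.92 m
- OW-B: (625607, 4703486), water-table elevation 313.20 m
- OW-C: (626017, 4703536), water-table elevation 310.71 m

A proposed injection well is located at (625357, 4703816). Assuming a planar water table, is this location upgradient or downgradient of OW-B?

downgradient

Taking OW-A as reference: OW-B−OW-A = (-235, -20, +1.28); OW-C−OW-A = (175, 30, -1.21).
Solve a·Δx + b·Δy = Δh: det = (-235)·30 − 175·(-20) = -3550.
∂h/∂x = [(+1.28)·30 − (-1.21)·(-20)] / -3550 = -0.004000
∂h/∂y = [(-235)·(-1.21) − 175·(+1.28)] / -3550 = -0.01700
Head at (625357, 4703816) = 311.92 + (-0.004000)·(-485) + (-0.01700)·(310) = 308.59 m.
That is lower than the 313.20 m at OW-B, so the point is downgradient.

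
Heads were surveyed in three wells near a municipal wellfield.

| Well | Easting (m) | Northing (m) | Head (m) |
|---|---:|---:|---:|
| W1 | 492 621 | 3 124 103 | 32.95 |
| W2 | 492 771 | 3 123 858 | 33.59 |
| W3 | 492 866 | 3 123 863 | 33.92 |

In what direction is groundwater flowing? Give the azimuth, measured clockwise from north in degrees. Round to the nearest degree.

278°

Differences from W1: to W2 (Δx, Δy, Δh) = (150, -245, +0.64); to W3 = (245, -240, +0.97).
Determinant of the coordinate differences = 150·(-240) − 245·(-245) = 24025.
∂h/∂x = [(+0.64)·(-240) − (+0.97)·(-245)] / 24025 = +0.003498
∂h/∂y = [150·(+0.97) − 245·(+0.64)] / 24025 = -0.0004703
Flow direction (−∇h) has components (-0.003498 E, +0.0004703 N).
Azimuth = atan2(E, N) = atan2(-0.003498, +0.0004703) = 277.7° ≈ 278°.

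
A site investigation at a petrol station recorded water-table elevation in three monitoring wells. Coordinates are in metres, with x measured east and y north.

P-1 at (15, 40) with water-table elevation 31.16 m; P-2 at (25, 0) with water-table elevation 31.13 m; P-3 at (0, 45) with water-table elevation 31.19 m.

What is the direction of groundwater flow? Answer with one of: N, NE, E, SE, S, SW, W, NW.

E

Three-point gradient (reference P-1): Δ to P-2 = (10, -40, -0.03), Δ to P-3 = (-15, 5, +0.03).
∂h/∂x = -0.001909, ∂h/∂y = +0.0002727 (det = -550).
Flow = −∇h = (+0.001909 east, -0.0002727 north), which points east.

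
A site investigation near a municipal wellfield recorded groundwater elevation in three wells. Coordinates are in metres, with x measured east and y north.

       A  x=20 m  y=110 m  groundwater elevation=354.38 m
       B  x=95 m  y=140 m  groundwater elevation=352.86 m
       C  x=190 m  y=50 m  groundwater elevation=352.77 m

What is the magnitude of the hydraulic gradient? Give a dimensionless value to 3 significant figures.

0.0204

Differences from A: to B (Δx, Δy, Δh) = (75, 30, -1.52); to C = (170, -60, -1.61).
Solve a·Δx + b·Δy = Δh: det = 75·(-60) − 170·30 = -9600.
∂h/∂x = [(-1.52)·(-60) − (-1.61)·30] / -9600 = -0.01453
∂h/∂y = [75·(-1.61) − 170·(-1.52)] / -9600 = -0.01434
|∇h| = √(-0.01453² + -0.01434²) = 0.02041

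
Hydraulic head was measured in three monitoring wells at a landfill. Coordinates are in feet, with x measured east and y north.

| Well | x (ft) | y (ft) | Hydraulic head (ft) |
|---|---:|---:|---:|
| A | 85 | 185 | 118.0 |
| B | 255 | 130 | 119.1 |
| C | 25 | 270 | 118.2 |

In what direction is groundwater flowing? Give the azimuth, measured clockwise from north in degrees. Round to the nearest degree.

226°

Three-point gradient (reference A): Δ to B = (170, -55, +1.1), Δ to C = (-60, 85, +0.2).
∂h/∂x = +0.009372, ∂h/∂y = +0.008969 (det = 11150).
Flow direction (−∇h) has components (-0.009372 E, -0.008969 N).
Azimuth = atan2(E, N) = atan2(-0.009372, -0.008969) = 226.3° ≈ 226°.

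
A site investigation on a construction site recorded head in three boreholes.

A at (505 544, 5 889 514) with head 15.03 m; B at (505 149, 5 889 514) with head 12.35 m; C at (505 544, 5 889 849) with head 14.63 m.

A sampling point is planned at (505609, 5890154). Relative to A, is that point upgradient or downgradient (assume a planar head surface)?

∂h/∂x = (12.35 − 15.03) / (505149 − 505544) = +0.006785
∂h/∂y = (14.63 − 15.03) / (5889849 − 5889514) = -0.001194
Head at (505609, 5890154) = 15.03 + (+0.006785)·(65) + (-0.001194)·(640) = 14.71 m.
That is lower than the 15.03 m at A, so the point is downgradient.

downgradient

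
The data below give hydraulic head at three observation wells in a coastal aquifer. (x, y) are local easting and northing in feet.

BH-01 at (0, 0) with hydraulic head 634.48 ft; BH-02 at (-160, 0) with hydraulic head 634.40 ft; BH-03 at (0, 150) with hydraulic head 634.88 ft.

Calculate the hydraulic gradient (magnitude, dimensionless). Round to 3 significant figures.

∂h/∂x = (634.40 − 634.48) / (-160 − 0) = +0.0005000
∂h/∂y = (634.88 − 634.48) / (150 − 0) = +0.002667
|∇h| = √(0.0005000² + 0.002667²) = 0.002713

0.00271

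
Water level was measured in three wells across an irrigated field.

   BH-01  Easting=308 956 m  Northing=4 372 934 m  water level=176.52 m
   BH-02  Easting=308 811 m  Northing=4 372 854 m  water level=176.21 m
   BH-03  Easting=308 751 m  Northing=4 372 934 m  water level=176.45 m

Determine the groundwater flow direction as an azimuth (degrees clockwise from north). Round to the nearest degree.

Taking BH-01 as reference: BH-02−BH-01 = (-145, -80, -0.31); BH-03−BH-01 = (-205, 0, -0.07).
Solve a·Δx + b·Δy = Δh: det = (-145)·0 − (-205)·(-80) = -16400.
∂h/∂x = [(-0.31)·0 − (-0.07)·(-80)] / -16400 = +0.0003415
∂h/∂y = [(-145)·(-0.07) − (-205)·(-0.31)] / -16400 = +0.003256
Flow direction (−∇h) has components (-0.0003415 E, -0.003256 N).
Azimuth = atan2(E, N) = atan2(-0.0003415, -0.003256) = 186.0° ≈ 186°.

186°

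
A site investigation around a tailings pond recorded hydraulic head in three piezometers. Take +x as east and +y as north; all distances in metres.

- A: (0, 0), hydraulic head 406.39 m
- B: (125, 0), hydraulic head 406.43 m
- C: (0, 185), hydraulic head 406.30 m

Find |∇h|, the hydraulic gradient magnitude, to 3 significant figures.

∂h/∂x = (406.43 − 406.39) / (125 − 0) = +0.0003200
∂h/∂y = (406.30 − 406.39) / (185 − 0) = -0.0004865
|∇h| = √(0.0003200² + -0.0004865²) = 0.0005823

0.000582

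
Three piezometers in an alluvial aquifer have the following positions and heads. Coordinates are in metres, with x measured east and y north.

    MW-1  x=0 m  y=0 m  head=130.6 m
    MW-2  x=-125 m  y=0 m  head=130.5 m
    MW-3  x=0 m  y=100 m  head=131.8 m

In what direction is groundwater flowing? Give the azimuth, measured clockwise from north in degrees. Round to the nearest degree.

184°

∂h/∂x = (130.5 − 130.6) / (-125 − 0) = +0.0008000
∂h/∂y = (131.8 − 130.6) / (100 − 0) = +0.01200
Flow direction (−∇h) has components (-0.0008000 E, -0.01200 N).
Azimuth = atan2(E, N) = atan2(-0.0008000, -0.01200) = 183.8° ≈ 184°.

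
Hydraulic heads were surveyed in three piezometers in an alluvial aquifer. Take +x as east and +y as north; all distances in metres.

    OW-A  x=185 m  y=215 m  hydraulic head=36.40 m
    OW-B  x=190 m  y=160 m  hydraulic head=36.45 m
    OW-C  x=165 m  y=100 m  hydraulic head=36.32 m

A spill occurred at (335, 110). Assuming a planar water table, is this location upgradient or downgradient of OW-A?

upgradient

Differences from OW-A: to OW-B (Δx, Δy, Δh) = (5, -55, +0.05); to OW-C = (-20, -115, -0.08).
Solve a·Δx + b·Δy = Δh: det = 5·(-115) − (-20)·(-55) = -1675.
∂h/∂x = [(+0.05)·(-115) − (-0.08)·(-55)] / -1675 = +0.006060
∂h/∂y = [5·(-0.08) − (-20)·(+0.05)] / -1675 = -0.0003582
Head at (335, 110) = 36.40 + (+0.006060)·(150) + (-0.0003582)·(-105) = 37.35 m.
That is higher than the 36.40 m at OW-A, so the point is upgradient.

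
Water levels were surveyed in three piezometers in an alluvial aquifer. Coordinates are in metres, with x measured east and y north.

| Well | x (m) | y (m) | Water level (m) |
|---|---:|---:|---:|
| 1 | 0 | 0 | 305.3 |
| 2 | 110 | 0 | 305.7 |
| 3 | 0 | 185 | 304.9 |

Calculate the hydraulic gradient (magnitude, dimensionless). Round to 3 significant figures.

∂h/∂x = (305.7 − 305.3) / (110 − 0) = +0.003636
∂h/∂y = (304.9 − 305.3) / (185 − 0) = -0.002162
|∇h| = √(0.003636² + -0.002162²) = 0.00423

0.00423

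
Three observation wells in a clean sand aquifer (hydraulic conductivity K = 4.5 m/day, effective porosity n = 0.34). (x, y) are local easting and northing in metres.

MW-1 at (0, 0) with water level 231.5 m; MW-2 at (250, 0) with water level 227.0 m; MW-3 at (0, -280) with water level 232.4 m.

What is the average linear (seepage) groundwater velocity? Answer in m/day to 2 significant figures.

0.24 m/day

∂h/∂x = (227.0 − 231.5) / (250 − 0) = -0.01800
∂h/∂y = (232.4 − 231.5) / (-280 − 0) = -0.003214
|∇h| = √(-0.01800² + -0.003214²) = 0.01828
Seepage velocity v = K·i/n = 4.5 × 0.01828 / 0.34 = 0.2419 m/day.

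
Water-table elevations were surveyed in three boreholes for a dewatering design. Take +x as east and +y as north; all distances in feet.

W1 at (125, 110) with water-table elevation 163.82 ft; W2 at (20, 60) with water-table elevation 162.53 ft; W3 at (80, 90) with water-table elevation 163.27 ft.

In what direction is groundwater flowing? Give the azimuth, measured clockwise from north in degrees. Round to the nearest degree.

260°

Differences from W1: to W2 (Δx, Δy, Δh) = (-105, -50, -1.29); to W3 = (-45, -20, -0.55).
Determinant of the coordinate differences = (-105)·(-20) − (-45)·(-50) = -150.
∂h/∂x = [(-1.29)·(-20) − (-0.55)·(-50)] / -150 = +0.01133
∂h/∂y = [(-105)·(-0.55) − (-45)·(-1.29)] / -150 = +0.002000
Flow direction (−∇h) has components (-0.01133 E, -0.002000 N).
Azimuth = atan2(E, N) = atan2(-0.01133, -0.002000) = 260.0° ≈ 260°.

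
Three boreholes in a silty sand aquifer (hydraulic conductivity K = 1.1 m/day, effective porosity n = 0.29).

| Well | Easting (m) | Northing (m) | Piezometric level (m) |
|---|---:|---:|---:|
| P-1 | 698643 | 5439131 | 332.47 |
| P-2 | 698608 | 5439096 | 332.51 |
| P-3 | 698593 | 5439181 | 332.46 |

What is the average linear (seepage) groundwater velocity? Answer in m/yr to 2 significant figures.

Differences from P-1: to P-2 (Δx, Δy, Δh) = (-35, -35, +0.04); to P-3 = (-50, 50, -0.01).
Solve a·Δx + b·Δy = Δh: det = (-35)·50 − (-50)·(-35) = -3500.
∂h/∂x = [(+0.04)·50 − (-0.01)·(-35)] / -3500 = -0.0004714
∂h/∂y = [(-35)·(-0.01) − (-50)·(+0.04)] / -3500 = -0.0006714
|∇h| = √(-0.0004714² + -0.0006714²) = 0.0008204
Seepage velocity v = K·i/n = 1.1 × 0.0008204 / 0.29 = 0.003112 m/day = 1.137 m/yr.

1.1 m/yr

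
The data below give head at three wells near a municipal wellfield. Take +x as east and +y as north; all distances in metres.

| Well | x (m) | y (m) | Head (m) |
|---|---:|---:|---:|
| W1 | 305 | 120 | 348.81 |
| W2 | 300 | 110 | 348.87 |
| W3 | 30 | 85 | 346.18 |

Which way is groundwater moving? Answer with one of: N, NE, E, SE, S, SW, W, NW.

With h = a·x + b·y + c and W1 as origin, the differences give:
  (-5)·a + (-10)·b = +0.06
  (-275)·a + (-35)·b = -2.63
Eliminate b (×(-35) and ×(-10), subtract): -2575·a = -28.400 → a = ∂h/∂x = +0.01103
Back-substitute: b = ∂h/∂y = -0.01151.
Flow = −∇h = (-0.01103 east, +0.01151 north), which points northwest.

NW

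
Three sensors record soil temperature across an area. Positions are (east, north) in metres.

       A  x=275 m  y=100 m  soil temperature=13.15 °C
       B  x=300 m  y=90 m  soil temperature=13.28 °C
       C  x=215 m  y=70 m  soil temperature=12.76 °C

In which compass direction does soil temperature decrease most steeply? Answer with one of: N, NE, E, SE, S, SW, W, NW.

W

Differences from A: to B (Δx, Δy, Δh) = (25, -10, +0.13); to C = (-60, -30, -0.39).
Solve a·Δx + b·Δy = ΔT: det = 25·(-30) − (-60)·(-10) = -1350.
∂T/∂x = [(+0.13)·(-30) − (-0.39)·(-10)] / -1350 = +0.005778
∂T/∂y = [25·(-0.39) − (-60)·(+0.13)] / -1350 = +0.001444
Steepest decrease is along −∇f = (-0.005778 E, -0.001444 N) → west.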